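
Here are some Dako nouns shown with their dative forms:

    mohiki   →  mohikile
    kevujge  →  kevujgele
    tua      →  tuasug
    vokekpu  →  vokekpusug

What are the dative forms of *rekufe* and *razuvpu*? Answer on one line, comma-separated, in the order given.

The pattern is front/back vowel harmony: -le when the last vowel of the stem is a front vowel (*mohiki*, *kevujge*); -sug when the last vowel of the stem is a back vowel (*tua*, *vokekpu*).
*rekufe*: last vowel = /e/, a front vowel → -le → *rekufele*.
The last vowel of *razuvpu* is /u/, which is a back vowel, so the suffix is -sug, giving *razuvpusug*.

rekufele, razuvpusug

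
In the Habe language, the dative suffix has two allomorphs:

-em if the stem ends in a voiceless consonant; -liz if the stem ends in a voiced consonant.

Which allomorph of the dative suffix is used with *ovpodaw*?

The final consonant of *ovpodaw* is /w/, which is voiced, so the suffix is -liz.

-liz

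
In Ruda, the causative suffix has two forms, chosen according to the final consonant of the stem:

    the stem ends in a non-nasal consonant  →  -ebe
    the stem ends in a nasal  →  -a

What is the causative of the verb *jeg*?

jegebe

*jeg*: final consonant = /g/, non-nasal → -ebe → *jegebe*.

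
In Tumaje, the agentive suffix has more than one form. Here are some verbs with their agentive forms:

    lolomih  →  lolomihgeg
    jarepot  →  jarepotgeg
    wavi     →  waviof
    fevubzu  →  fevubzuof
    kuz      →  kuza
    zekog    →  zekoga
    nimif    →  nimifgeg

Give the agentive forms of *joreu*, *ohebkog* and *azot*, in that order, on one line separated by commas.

joreuof, ohebkoga, azotgeg

The suffix is conditioned by the final sound: -geg when the stem ends in a voiceless consonant (*lolomih*, *jarepot*, *nimif*); -a when the stem ends in a voiced consonant (*kuz*, *zekog*); -of when the stem ends in a vowel (*wavi*, *fevubzu*).
*joreu* — final sound /u/ (a vowel) → -of → *joreuof*.
The final sound of *ohebkog* is /g/, which is a voiced consonant, so the suffix is -a, giving *ohebkoga*.
*azot*: final sound = /t/, a voiceless consonant → -geg → *azotgeg*.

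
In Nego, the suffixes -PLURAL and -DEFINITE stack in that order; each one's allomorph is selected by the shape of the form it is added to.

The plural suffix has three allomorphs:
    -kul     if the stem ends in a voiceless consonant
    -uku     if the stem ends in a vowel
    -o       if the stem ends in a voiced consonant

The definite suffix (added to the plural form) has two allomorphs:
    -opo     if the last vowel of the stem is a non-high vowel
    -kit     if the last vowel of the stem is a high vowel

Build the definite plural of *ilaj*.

ilajoopo

The final sound of *ilaj* is /j/, which is a voiced consonant, so the plural suffix is -o, giving *ilajo*.
Since the last vowel of the plural form *ilajo* is /o/ (a non-high vowel), it takes -opo, giving *ilajoopo*.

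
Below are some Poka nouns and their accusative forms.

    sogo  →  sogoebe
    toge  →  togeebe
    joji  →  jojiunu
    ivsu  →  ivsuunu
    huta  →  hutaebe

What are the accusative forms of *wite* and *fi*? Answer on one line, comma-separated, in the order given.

The suffix is conditioned by the last vowel: -unu when the last vowel of the stem is a high vowel (*joji*, *ivsu*); -ebe when the last vowel of the stem is a non-high vowel (*sogo*, *toge*, *huta*).
*wite*: last vowel = /e/, a non-high vowel → -ebe → *witeebe*.
The last vowel of *fi* is /i/, which is a high vowel, so the suffix is -unu, giving *fiunu*.

witeebe, fiunu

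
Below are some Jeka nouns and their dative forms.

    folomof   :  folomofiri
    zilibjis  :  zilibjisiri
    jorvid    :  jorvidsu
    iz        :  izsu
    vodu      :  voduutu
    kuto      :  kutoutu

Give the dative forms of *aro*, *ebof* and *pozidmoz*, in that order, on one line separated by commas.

The pattern is voicing of the final sound: -iri when the stem ends in a voiceless consonant (*folomof*, *zilibjis*); -su when the stem ends in a voiced consonant (*jorvid*, *iz*); -utu when the stem ends in a vowel (*vodu*, *kuto*).
*aro* — final sound /o/ (a vowel) → -utu → *aroutu*.
The final sound of *ebof* is /f/, which is a voiceless consonant, so the suffix is -iri, giving *ebofiri*.
The final sound of *pozidmoz* is /z/, which is a voiced consonant, so the suffix is -su, giving *pozidmozsu*.

aroutu, ebofiri, pozidmozsu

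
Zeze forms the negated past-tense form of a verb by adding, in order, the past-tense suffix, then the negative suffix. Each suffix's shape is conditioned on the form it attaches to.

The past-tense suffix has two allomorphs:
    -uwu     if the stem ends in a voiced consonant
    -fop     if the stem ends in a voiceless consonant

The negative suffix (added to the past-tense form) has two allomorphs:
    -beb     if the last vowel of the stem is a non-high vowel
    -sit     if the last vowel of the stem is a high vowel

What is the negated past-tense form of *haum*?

Since the final consonant of *haum* is /m/ (voiced), it takes -uwu, giving *haumuwu*.
The past-tense form *haumuwu*: last vowel = /u/, a high vowel → -sit → *haumuwusit*.

haumuwusit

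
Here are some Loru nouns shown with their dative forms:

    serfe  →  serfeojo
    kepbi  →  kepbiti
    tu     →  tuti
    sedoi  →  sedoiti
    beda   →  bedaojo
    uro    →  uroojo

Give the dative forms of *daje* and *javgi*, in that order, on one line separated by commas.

dajeojo, javgiti

The suffix is conditioned by the last vowel: -ti when the last vowel of the stem is a high vowel (*kepbi*, *tu*, *sedoi*); -ojo when the last vowel of the stem is a non-high vowel (*serfe*, *beda*, *uro*).
*daje*: last vowel = /e/, a non-high vowel → -ojo → *dajeojo*.
The last vowel of *javgi* is /i/, which is a high vowel, so the suffix is -ti, giving *javgiti*.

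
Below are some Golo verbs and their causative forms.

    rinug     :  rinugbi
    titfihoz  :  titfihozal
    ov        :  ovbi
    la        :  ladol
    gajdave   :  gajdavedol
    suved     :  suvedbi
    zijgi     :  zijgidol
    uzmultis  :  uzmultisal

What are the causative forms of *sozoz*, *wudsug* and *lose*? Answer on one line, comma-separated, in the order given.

sozozal, wudsugbi, losedol

The suffix is conditioned by the final sound: -al when the stem ends in a sibilant (*titfihoz*, *uzmultis*); -bi when the stem ends in a non-sibilant consonant (*rinug*, *ov*, *suved*); -dol when the stem ends in a vowel (*la*, *gajdave*, *zijgi*).
The final sound of *sozoz* is /z/, which is a sibilant, so the suffix is -al, giving *sozozal*.
The final sound of *wudsug* is /g/, which is a non-sibilant consonant, so the suffix is -bi, giving *wudsugbi*.
The final sound of *lose* is /e/, which is a vowel, so the suffix is -dol, giving *losedol*.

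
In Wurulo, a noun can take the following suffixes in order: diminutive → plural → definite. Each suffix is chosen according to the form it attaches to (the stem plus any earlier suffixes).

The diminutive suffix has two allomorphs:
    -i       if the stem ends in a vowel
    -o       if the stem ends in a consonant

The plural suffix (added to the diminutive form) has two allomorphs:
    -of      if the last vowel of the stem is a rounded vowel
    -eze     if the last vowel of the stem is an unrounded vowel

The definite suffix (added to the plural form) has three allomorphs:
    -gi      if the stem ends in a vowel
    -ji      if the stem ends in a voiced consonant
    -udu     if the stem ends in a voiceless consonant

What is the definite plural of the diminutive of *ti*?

*ti* — final sound /i/ (a vowel) → -i → *tii*.
The diminutive form *tii* — last vowel /i/ (an unrounded vowel) → -eze → *tiieze*.
The plural form *tiieze* — final sound /e/ (a vowel) → -gi → *tiiezegi*.

tiiezegi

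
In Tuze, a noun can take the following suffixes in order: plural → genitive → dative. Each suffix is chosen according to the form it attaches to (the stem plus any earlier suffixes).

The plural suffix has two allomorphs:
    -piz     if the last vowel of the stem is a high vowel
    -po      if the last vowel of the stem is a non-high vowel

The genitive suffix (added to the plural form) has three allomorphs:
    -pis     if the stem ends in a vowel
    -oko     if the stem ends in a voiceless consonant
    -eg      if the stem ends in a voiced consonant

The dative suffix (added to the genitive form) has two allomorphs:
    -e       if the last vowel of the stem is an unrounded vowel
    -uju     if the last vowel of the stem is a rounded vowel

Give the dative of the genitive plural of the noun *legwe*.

legwepopise

The last vowel of *legwe* is /e/, which is a non-high vowel, so the plural suffix is -po, giving *legwepo*.
Since the final sound of the plural form *legwepo* is /o/ (a vowel), it takes -pis, giving *legwepopis*.
The genitive form *legwepopis* — last vowel /i/ (an unrounded vowel) → -e → *legwepopise*.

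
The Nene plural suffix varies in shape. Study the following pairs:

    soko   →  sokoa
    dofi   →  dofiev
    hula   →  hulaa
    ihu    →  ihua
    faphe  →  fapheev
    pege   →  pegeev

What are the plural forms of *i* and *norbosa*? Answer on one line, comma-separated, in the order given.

The alternation tracks the last vowel of the stem — -ev when the last vowel of the stem is a front vowel (*dofi*, *faphe*, *pege*); -a when the last vowel of the stem is a back vowel (*soko*, *hula*, *ihu*).
Since the last vowel of *i* is /i/ (a front vowel), it takes -ev, giving *iev*.
Since the last vowel of *norbosa* is /a/ (a back vowel), it takes -a, giving *norbosaa*.

iev, norbosaa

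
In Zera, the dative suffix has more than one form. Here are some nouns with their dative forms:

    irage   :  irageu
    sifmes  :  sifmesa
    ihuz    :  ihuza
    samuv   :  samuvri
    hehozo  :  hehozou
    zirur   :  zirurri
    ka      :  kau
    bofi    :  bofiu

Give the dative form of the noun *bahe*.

baheu

The suffix is conditioned by the final sound: -a when the stem ends in a sibilant (*sifmes*, *ihuz*); -ri when the stem ends in a non-sibilant consonant (*samuv*, *zirur*); -u when the stem ends in a vowel (*irage*, *hehozo*, *ka*, *bofi*).
*bahe* — final sound /e/ (a vowel) → -u → *baheu*.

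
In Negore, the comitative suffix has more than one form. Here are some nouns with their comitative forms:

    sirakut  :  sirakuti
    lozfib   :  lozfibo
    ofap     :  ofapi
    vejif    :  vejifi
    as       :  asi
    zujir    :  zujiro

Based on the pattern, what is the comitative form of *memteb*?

The alternation tracks the final consonant of the stem — -i when the stem ends in a voiceless consonant (*sirakut*, *ofap*, *vejif*, *as*); -o when the stem ends in a voiced consonant (*lozfib*, *zujir*).
*memteb*: final consonant = /b/, voiced → -o → *memtebo*.

memtebo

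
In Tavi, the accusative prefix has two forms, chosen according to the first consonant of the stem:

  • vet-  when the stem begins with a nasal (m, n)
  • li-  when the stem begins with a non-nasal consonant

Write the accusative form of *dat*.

Since the first consonant of *dat* is /d/ (non-nasal), it takes li-, giving *lidat*.

lidat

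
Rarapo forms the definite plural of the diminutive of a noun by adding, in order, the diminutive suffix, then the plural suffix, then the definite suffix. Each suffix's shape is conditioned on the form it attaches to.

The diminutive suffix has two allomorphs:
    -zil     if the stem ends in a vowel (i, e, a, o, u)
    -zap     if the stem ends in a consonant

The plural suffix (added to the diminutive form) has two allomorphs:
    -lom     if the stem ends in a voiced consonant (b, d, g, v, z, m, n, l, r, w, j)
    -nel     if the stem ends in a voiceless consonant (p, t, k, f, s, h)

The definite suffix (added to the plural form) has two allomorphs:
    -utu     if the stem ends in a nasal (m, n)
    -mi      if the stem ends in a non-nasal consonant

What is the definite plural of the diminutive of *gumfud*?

gumfudzapnelmi

*gumfud*: final sound = /d/, a consonant → -zap → *gumfudzap*.
Since the final consonant of the diminutive form *gumfudzap* is /p/ (voiceless), it takes -nel, giving *gumfudzapnel*.
The final consonant of the plural form *gumfudzapnel* is /l/, which is non-nasal, so the definite suffix is -mi, giving *gumfudzapnelmi*.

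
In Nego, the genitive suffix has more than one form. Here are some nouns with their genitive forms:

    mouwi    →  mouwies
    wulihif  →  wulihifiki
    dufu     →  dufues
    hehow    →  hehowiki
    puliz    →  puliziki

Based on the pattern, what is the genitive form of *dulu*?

The pattern is consonant vs. vowel: -iki when the stem ends in a consonant (*wulihif*, *hehow*, *puliz*); -es when the stem ends in a vowel (*mouwi*, *dufu*).
*dulu*: final sound = /u/, a vowel → -es → *dulues*.

dulues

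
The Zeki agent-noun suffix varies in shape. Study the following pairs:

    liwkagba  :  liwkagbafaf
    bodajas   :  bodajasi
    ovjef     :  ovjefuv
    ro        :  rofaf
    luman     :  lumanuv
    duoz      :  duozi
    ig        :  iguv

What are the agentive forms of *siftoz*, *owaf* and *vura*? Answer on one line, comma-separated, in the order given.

siftozi, owafuv, vurafaf

The suffix is conditioned by the final sound: -i when the stem ends in a sibilant (*bodajas*, *duoz*); -uv when the stem ends in a non-sibilant consonant (*ovjef*, *luman*, *ig*); -faf when the stem ends in a vowel (*liwkagba*, *ro*).
*siftoz* — final sound /z/ (a sibilant) → -i → *siftozi*.
The final sound of *owaf* is /f/, which is a non-sibilant consonant, so the suffix is -uv, giving *owafuv*.
The final sound of *vura* is /a/, which is a vowel, so the suffix is -faf, giving *vurafaf*.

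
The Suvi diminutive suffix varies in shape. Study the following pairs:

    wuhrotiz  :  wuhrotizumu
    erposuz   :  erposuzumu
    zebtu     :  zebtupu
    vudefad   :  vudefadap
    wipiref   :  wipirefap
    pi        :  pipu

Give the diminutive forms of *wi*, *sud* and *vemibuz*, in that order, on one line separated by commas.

The suffix is conditioned by the final sound: -umu when the stem ends in a sibilant (*wuhrotiz*, *erposuz*); -ap when the stem ends in a non-sibilant consonant (*vudefad*, *wipiref*); -pu when the stem ends in a vowel (*zebtu*, *pi*).
Since the final sound of *wi* is /i/ (a vowel), it takes -pu, giving *wipu*.
*sud* — final sound /d/ (a non-sibilant consonant) → -ap → *sudap*.
*vemibuz*: final sound = /z/, a sibilant → -umu → *vemibuzumu*.

wipu, sudap, vemibuzumu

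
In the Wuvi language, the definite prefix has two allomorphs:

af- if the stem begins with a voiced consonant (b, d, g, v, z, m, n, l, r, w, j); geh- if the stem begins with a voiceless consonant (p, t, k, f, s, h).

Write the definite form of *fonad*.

gehfonad

Since the first consonant of *fonad* is /f/ (voiceless), it takes geh-, giving *gehfonad*.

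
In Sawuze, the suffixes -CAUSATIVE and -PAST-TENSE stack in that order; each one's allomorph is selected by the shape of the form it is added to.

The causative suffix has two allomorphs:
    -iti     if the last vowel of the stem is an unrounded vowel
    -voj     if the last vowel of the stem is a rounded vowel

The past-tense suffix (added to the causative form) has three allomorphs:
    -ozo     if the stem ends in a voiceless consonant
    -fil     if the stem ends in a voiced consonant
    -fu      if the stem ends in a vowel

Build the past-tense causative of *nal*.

nalitifu

The last vowel of *nal* is /a/, which is an unrounded vowel, so the causative suffix is -iti, giving *naliti*.
The causative form *naliti* — final sound /i/ (a vowel) → -fu → *nalitifu*.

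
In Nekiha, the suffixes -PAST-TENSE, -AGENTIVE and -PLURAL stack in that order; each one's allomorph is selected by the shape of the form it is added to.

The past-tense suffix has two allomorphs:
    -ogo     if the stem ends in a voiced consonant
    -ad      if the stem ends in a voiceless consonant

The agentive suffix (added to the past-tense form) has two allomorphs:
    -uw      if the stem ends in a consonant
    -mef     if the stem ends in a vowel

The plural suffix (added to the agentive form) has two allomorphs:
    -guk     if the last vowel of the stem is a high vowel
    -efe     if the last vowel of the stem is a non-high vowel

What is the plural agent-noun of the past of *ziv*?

zivogomefefe

The final consonant of *ziv* is /v/, which is voiced, so the past-tense suffix is -ogo, giving *zivogo*.
The past-tense form *zivogo* — final sound /o/ (a vowel) → -mef → *zivogomef*.
The last vowel of the agentive form *zivogomef* is /e/, which is a non-high vowel, so the plural suffix is -efe, giving *zivogomefefe*.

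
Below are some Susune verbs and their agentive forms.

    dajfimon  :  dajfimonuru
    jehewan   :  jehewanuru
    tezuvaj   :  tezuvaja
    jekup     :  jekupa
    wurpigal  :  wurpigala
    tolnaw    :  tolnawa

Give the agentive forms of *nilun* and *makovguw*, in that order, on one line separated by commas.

nilunuru, makovguwa

The suffix is conditioned by the final consonant: -uru when the stem ends in a nasal (*dajfimon*, *jehewan*); -a when the stem ends in a non-nasal consonant (*tezuvaj*, *jekup*, *wurpigal*, *tolnaw*).
Since the final consonant of *nilun* is /n/ (a nasal), it takes -uru, giving *nilunuru*.
Since the final consonant of *makovguw* is /w/ (non-nasal), it takes -a, giving *makovguwa*.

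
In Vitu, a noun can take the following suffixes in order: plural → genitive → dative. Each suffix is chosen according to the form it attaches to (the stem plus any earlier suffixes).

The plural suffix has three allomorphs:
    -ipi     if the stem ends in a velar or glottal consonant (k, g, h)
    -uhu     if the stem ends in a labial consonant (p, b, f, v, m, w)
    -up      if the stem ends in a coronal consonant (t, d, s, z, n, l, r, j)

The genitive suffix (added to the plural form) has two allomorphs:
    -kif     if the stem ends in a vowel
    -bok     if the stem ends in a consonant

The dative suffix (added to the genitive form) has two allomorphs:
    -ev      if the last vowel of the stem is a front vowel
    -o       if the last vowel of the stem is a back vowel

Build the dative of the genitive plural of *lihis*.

The final consonant of *lihis* is /s/, which is coronal, so the plural suffix is -up, giving *lihisup*.
The plural form *lihisup*: final sound = /p/, a consonant → -bok → *lihisupbok*.
Since the last vowel of the genitive form *lihisupbok* is /o/ (a back vowel), it takes -o, giving *lihisupboko*.

lihisupboko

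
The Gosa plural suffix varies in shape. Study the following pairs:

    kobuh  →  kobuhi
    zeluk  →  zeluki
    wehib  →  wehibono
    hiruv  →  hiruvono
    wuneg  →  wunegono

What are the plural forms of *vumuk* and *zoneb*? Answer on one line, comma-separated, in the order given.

The alternation tracks the final consonant of the stem — -i when the stem ends in a voiceless consonant (*kobuh*, *zeluk*); -ono when the stem ends in a voiced consonant (*wehib*, *hiruv*, *wuneg*).
Since the final consonant of *vumuk* is /k/ (voiceless), it takes -i, giving *vumuki*.
*zoneb* — final consonant /b/ (voiced) → -ono → *zonebono*.

vumuki, zonebono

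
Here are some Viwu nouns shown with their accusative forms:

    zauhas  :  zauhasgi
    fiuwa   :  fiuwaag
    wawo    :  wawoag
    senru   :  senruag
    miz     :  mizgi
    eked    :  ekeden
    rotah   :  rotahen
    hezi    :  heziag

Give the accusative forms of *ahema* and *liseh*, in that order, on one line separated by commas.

The pattern is sibilance of the final sound: -gi when the stem ends in a sibilant (*zauhas*, *miz*); -en when the stem ends in a non-sibilant consonant (*eked*, *rotah*); -ag when the stem ends in a vowel (*fiuwa*, *wawo*, *senru*, *hezi*).
The final sound of *ahema* is /a/, which is a vowel, so the suffix is -ag, giving *ahemaag*.
*liseh*: final sound = /h/, a non-sibilant consonant → -en → *lisehen*.

ahemaag, lisehen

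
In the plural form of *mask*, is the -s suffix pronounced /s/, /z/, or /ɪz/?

/s/

The stem *mask* ends in a voiceless non-sibilant consonant.
The plural suffix surfaces as /ɪz/ after sibilants, /s/ after other voiceless consonants, and /z/ after other voiced sounds.
So the plural -s on *mask* is pronounced /s/.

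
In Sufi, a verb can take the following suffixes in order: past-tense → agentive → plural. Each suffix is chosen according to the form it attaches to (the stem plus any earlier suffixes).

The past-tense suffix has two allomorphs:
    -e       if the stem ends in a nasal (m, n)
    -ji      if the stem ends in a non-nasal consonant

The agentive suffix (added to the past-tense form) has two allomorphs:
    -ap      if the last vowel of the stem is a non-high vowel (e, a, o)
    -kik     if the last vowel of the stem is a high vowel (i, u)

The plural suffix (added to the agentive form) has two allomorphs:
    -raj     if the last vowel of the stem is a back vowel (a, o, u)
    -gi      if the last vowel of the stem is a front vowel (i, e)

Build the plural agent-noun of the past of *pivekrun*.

*pivekrun*: final consonant = /n/, a nasal → -e → *pivekrune*.
The past-tense form *pivekrune* — last vowel /e/ (a non-high vowel) → -ap → *pivekruneap*.
The agentive form *pivekruneap* — last vowel /a/ (a back vowel) → -raj → *pivekruneapraj*.

pivekruneapraj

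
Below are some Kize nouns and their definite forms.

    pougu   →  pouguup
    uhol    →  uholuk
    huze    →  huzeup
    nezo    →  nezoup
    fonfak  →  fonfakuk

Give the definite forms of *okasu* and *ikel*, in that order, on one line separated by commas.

okasuup, ikeluk

The alternation tracks the final sound of the stem — -uk when the stem ends in a consonant (*uhol*, *fonfak*); -up when the stem ends in a vowel (*pougu*, *huze*, *nezo*).
The final sound of *okasu* is /u/, which is a vowel, so the suffix is -up, giving *okasuup*.
Since the final sound of *ikel* is /l/ (a consonant), it takes -uk, giving *ikeluk*.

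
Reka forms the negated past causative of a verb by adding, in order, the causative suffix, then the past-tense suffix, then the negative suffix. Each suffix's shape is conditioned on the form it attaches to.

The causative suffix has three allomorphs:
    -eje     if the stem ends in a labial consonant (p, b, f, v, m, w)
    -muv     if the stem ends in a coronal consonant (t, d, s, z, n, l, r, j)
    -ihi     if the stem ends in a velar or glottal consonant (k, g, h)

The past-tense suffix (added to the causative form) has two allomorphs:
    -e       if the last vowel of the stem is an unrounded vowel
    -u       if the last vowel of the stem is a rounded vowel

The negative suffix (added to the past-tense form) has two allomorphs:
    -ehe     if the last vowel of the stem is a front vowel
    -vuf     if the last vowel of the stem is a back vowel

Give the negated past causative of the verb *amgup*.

*amgup*: final consonant = /p/, labial → -eje → *amgupeje*.
The causative form *amgupeje*: last vowel = /e/, an unrounded vowel → -e → *amgupejee*.
The last vowel of the past-tense form *amgupejee* is /e/, which is a front vowel, so the negative suffix is -ehe, giving *amgupejeeehe*.

amgupejeeehe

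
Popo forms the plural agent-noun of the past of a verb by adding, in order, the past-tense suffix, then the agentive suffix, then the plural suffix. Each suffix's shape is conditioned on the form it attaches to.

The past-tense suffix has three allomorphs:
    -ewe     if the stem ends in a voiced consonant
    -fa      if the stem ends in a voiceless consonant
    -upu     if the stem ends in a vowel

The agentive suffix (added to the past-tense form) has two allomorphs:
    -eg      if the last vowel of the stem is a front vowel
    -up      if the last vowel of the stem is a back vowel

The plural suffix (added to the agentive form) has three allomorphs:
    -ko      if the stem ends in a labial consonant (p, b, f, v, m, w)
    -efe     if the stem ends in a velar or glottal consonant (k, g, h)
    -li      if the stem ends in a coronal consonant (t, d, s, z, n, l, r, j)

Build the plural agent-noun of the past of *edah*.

*edah* — final sound /h/ (a voiceless consonant) → -fa → *edahfa*.
The past-tense form *edahfa*: last vowel = /a/, a back vowel → -up → *edahfaup*.
The final consonant of the agentive form *edahfaup* is /p/, which is labial, so the plural suffix is -ko, giving *edahfaupko*.

edahfaupko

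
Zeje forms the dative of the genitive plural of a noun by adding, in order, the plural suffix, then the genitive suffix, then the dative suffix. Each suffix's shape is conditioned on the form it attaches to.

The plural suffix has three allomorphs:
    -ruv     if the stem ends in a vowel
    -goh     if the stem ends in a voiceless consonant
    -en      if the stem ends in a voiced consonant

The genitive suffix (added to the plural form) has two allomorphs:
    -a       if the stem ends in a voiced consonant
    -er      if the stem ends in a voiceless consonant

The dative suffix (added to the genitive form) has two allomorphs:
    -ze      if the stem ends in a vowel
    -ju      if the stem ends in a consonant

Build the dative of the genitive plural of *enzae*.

Since the final sound of *enzae* is /e/ (a vowel), it takes -ruv, giving *enzaeruv*.
The plural form *enzaeruv* — final consonant /v/ (voiced) → -a → *enzaeruva*.
Since the final sound of the genitive form *enzaeruva* is /a/ (a vowel), it takes -ze, giving *enzaeruvaze*.

enzaeruvaze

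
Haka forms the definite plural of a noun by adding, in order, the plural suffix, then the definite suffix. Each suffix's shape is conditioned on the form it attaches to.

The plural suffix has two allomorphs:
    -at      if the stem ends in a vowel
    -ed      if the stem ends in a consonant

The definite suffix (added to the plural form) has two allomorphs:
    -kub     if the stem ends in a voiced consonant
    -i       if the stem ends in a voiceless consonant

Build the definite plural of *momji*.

Since the final sound of *momji* is /i/ (a vowel), it takes -at, giving *momjiat*.
Since the final consonant of the plural form *momjiat* is /t/ (voiceless), it takes -i, giving *momjiati*.

momjiati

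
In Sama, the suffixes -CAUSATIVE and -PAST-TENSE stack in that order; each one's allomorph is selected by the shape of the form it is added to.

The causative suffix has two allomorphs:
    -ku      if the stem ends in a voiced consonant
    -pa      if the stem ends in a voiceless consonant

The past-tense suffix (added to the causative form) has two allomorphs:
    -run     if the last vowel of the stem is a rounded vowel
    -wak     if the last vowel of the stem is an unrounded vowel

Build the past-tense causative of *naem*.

naemkurun

*naem*: final consonant = /m/, voiced → -ku → *naemku*.
The causative form *naemku* — last vowel /u/ (a rounded vowel) → -run → *naemkurun*.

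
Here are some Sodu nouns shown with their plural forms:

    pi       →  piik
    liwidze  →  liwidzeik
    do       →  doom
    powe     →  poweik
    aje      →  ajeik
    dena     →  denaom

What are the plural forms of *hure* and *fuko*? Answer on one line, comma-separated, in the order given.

hureik, fukoom

The alternation tracks the last vowel of the stem — -ik when the last vowel of the stem is a front vowel (*pi*, *liwidze*, *powe*, *aje*); -om when the last vowel of the stem is a back vowel (*do*, *dena*).
*hure* — last vowel /e/ (a front vowel) → -ik → *hureik*.
The last vowel of *fuko* is /o/, which is a back vowel, so the suffix is -om, giving *fukoom*.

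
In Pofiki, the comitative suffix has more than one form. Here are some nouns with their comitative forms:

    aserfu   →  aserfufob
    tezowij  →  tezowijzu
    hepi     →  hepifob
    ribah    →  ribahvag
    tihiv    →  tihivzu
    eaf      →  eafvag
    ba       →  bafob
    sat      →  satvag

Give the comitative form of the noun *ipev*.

Looking at the final sound of each stem: -vag when the stem ends in a voiceless consonant (*ribah*, *eaf*, *sat*); -zu when the stem ends in a voiced consonant (*tezowij*, *tihiv*); -fob when the stem ends in a vowel (*aserfu*, *hepi*, *ba*).
*ipev* — final sound /v/ (a voiced consonant) → -zu → *ipevzu*.

ipevzu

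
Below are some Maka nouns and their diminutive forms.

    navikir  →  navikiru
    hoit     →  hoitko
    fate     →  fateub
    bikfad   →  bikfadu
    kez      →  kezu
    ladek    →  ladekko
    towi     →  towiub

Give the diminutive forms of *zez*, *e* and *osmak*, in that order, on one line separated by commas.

zezu, eub, osmakko

The alternation tracks the final sound of the stem — -ko when the stem ends in a voiceless consonant (*hoit*, *ladek*); -u when the stem ends in a voiced consonant (*navikir*, *bikfad*, *kez*); -ub when the stem ends in a vowel (*fate*, *towi*).
*zez*: final sound = /z/, a voiced consonant → -u → *zezu*.
Since the final sound of *e* is /e/ (a vowel), it takes -ub, giving *eub*.
The final sound of *osmak* is /k/, which is a voiceless consonant, so the suffix is -ko, giving *osmakko*.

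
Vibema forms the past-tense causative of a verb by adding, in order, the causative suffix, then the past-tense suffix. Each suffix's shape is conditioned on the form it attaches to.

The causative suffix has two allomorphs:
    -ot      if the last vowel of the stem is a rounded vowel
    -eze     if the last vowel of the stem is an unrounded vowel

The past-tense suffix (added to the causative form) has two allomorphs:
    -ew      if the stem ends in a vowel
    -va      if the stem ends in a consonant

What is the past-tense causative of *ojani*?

Since the last vowel of *ojani* is /i/ (an unrounded vowel), it takes -eze, giving *ojanieze*.
Since the final sound of the causative form *ojanieze* is /e/ (a vowel), it takes -ew, giving *ojaniezeew*.

ojaniezeew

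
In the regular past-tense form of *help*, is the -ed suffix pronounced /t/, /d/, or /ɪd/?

The stem *help* ends in a voiceless consonant other than /t/.
The -ed suffix is realized as /ɪd/ after /t, d/; as /t/ after other voiceless consonants; and as /d/ after other voiced sounds.
So -ed on *help* is pronounced /t/.

/t/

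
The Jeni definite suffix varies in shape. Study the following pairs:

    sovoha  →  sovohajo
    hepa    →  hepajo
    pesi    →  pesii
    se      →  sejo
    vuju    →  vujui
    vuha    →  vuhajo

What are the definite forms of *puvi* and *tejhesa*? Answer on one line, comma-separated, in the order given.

puvii, tejhesajo

The alternation tracks the last vowel of the stem — -i when the last vowel of the stem is a high vowel (*pesi*, *vuju*); -jo when the last vowel of the stem is a non-high vowel (*sovoha*, *hepa*, *se*, *vuha*).
The last vowel of *puvi* is /i/, which is a high vowel, so the suffix is -i, giving *puvii*.
*tejhesa*: last vowel = /a/, a non-high vowel → -jo → *tejhesajo*.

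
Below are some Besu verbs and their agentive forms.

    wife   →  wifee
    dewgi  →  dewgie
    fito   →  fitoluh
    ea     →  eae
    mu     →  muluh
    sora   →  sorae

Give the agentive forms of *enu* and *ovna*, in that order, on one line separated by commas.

The pattern is rounding harmony: -luh when the last vowel of the stem is a rounded vowel (*fito*, *mu*); -e when the last vowel of the stem is an unrounded vowel (*wife*, *dewgi*, *ea*, *sora*).
Since the last vowel of *enu* is /u/ (a rounded vowel), it takes -luh, giving *enuluh*.
The last vowel of *ovna* is /a/, which is an unrounded vowel, so the suffix is -e, giving *ovnae*.

enuluh, ovnae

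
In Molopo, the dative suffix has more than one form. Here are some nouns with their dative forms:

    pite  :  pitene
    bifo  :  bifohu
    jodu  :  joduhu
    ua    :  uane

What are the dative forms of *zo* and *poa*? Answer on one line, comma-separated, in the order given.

The pattern is rounding harmony: -hu when the last vowel of the stem is a rounded vowel (*bifo*, *jodu*); -ne when the last vowel of the stem is an unrounded vowel (*pite*, *ua*).
The last vowel of *zo* is /o/, which is a rounded vowel, so the suffix is -hu, giving *zohu*.
*poa* — last vowel /a/ (an unrounded vowel) → -ne → *poane*.

zohu, poane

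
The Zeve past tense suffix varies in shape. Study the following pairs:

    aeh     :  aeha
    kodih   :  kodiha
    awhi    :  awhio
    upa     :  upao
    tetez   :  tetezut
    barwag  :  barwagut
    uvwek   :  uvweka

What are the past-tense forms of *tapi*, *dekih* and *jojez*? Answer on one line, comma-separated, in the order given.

Looking at the final sound of each stem: -a when the stem ends in a voiceless consonant (*aeh*, *kodih*, *uvwek*); -ut when the stem ends in a voiced consonant (*tetez*, *barwag*); -o when the stem ends in a vowel (*awhi*, *upa*).
Since the final sound of *tapi* is /i/ (a vowel), it takes -o, giving *tapio*.
*dekih*: final sound = /h/, a voiceless consonant → -a → *dekiha*.
*jojez*: final sound = /z/, a voiced consonant → -ut → *jojezut*.

tapio, dekiha, jojezut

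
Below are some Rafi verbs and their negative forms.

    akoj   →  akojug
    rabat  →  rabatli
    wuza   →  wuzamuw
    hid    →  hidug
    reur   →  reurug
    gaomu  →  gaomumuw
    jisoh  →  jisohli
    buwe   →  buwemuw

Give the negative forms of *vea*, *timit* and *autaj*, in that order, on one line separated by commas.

The pattern is voicing of the final sound: -li when the stem ends in a voiceless consonant (*rabat*, *jisoh*); -ug when the stem ends in a voiced consonant (*akoj*, *hid*, *reur*); -muw when the stem ends in a vowel (*wuza*, *gaomu*, *buwe*).
Since the final sound of *vea* is /a/ (a vowel), it takes -muw, giving *veamuw*.
*timit*: final sound = /t/, a voiceless consonant → -li → *timitli*.
Since the final sound of *autaj* is /j/ (a voiced consonant), it takes -ug, giving *autajug*.

veamuw, timitli, autajug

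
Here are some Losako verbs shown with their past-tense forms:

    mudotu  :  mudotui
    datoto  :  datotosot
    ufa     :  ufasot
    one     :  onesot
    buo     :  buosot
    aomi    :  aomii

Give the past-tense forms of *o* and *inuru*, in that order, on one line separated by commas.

The suffix is conditioned by the last vowel: -i when the last vowel of the stem is a high vowel (*mudotu*, *aomi*); -sot when the last vowel of the stem is a non-high vowel (*datoto*, *ufa*, *one*, *buo*).
*o*: last vowel = /o/, a non-high vowel → -sot → *osot*.
Since the last vowel of *inuru* is /u/ (a high vowel), it takes -i, giving *inurui*.

osot, inurui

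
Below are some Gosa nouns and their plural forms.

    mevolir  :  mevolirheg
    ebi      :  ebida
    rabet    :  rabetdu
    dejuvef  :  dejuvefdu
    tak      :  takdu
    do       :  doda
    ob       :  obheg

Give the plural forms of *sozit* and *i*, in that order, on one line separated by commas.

The alternation tracks the final sound of the stem — -du when the stem ends in a voiceless consonant (*rabet*, *dejuvef*, *tak*); -heg when the stem ends in a voiced consonant (*mevolir*, *ob*); -da when the stem ends in a vowel (*ebi*, *do*).
The final sound of *sozit* is /t/, which is a voiceless consonant, so the suffix is -du, giving *sozitdu*.
*i*: final sound = /i/, a vowel → -da → *ida*.

sozitdu, ida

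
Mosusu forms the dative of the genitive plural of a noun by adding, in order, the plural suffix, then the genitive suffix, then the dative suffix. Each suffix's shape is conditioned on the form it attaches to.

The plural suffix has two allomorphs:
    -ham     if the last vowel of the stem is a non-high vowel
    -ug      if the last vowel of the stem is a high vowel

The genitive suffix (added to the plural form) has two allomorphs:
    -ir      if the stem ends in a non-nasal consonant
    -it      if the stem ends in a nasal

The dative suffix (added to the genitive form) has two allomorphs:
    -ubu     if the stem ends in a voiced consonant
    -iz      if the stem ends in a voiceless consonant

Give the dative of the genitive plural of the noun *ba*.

bahamitiz

*ba* — last vowel /a/ (a non-high vowel) → -ham → *baham*.
Since the final consonant of the plural form *baham* is /m/ (a nasal), it takes -it, giving *bahamit*.
The genitive form *bahamit*: final consonant = /t/, voiceless → -iz → *bahamitiz*.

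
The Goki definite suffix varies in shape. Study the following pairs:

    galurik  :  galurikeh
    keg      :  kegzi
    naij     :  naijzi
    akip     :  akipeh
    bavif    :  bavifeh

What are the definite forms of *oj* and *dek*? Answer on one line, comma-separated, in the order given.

Looking at the final consonant of each stem: -eh when the stem ends in a voiceless consonant (*galurik*, *akip*, *bavif*); -zi when the stem ends in a voiced consonant (*keg*, *naij*).
*oj*: final consonant = /j/, voiced → -zi → *ojzi*.
Since the final consonant of *dek* is /k/ (voiceless), it takes -eh, giving *dekeh*.

ojzi, dekeh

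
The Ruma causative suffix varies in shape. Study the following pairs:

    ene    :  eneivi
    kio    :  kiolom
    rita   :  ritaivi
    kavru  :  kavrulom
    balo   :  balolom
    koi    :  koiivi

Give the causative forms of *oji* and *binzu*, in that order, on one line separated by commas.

ojiivi, binzulom

The pattern is rounding harmony: -lom when the last vowel of the stem is a rounded vowel (*kio*, *kavru*, *balo*); -ivi when the last vowel of the stem is an unrounded vowel (*ene*, *rita*, *koi*).
Since the last vowel of *oji* is /i/ (an unrounded vowel), it takes -ivi, giving *ojiivi*.
*binzu*: last vowel = /u/, a rounded vowel → -lom → *binzulom*.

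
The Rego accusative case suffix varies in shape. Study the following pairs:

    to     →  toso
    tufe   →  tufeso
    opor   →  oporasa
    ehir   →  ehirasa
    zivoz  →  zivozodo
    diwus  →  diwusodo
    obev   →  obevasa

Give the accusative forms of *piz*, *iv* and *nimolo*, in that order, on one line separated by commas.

The pattern is sibilance of the final sound: -odo when the stem ends in a sibilant (*zivoz*, *diwus*); -asa when the stem ends in a non-sibilant consonant (*opor*, *ehir*, *obev*); -so when the stem ends in a vowel (*to*, *tufe*).
The final sound of *piz* is /z/, which is a sibilant, so the suffix is -odo, giving *pizodo*.
The final sound of *iv* is /v/, which is a non-sibilant consonant, so the suffix is -asa, giving *ivasa*.
The final sound of *nimolo* is /o/, which is a vowel, so the suffix is -so, giving *nimoloso*.

pizodo, ivasa, nimoloso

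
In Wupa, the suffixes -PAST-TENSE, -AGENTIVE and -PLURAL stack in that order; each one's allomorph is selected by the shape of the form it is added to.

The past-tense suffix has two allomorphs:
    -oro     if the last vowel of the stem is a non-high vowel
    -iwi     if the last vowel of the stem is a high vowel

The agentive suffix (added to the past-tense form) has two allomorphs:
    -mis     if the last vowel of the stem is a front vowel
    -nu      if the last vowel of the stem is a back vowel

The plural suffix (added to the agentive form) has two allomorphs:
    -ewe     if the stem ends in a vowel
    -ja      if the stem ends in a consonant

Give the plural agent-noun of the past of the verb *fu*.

Since the last vowel of *fu* is /u/ (a high vowel), it takes -iwi, giving *fuiwi*.
The past-tense form *fuiwi* — last vowel /i/ (a front vowel) → -mis → *fuiwimis*.
Since the final sound of the agentive form *fuiwimis* is /s/ (a consonant), it takes -ja, giving *fuiwimisja*.

fuiwimisja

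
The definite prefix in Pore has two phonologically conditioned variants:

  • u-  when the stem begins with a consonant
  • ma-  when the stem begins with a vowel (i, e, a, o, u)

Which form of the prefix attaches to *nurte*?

Since the first sound of *nurte* is /n/ (a consonant), it takes u-.

u-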